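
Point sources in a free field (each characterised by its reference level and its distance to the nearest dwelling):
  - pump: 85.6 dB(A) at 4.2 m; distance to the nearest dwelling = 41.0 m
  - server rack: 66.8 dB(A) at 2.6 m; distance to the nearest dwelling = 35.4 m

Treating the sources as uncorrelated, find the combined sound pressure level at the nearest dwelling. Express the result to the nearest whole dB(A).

Apply inverse-square spreading to bring every level to the receiver, then sum 10^(L/10).
pump: 85.6 − 20·log₁₀(41.0/4.2) = 85.6 − 19.79 = 65.81 dB(A).
server rack: 66.8 − 20·log₁₀(35.4/2.6) = 66.8 − 22.68 = 44.12 dB(A).
Σ 10^(L/10) = 3.836e+06 → L_total = 10·log₁₀(3.836e+06) = 65.84 dB(A).

66 dB(A)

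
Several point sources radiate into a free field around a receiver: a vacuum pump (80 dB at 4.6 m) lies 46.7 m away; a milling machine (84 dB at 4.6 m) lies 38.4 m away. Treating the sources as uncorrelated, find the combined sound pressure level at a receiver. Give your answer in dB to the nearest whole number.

67 dB

Apply inverse-square spreading to bring every level to the receiver, then sum 10^(L/10).
vacuum pump: 80 − 20·log₁₀(46.7/4.6) = 80 − 20.13 = 59.87 dB.
milling machine: 84 − 20·log₁₀(38.4/4.6) = 84 − 18.43 = 65.57 dB.
Σ 10^(L/10) = 4.575e+06 → L_total = 10·log₁₀(4.575e+06) = 66.60 dB.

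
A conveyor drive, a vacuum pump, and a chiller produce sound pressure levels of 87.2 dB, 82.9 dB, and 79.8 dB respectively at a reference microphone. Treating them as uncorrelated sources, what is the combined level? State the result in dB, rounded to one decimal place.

89.1 dB

For uncorrelated sources the intensities add, so convert each level to linear form, sum, and take 10·log₁₀ of the total.
Σ 10^(L/10) = 10^(87.2/10) + 10^(82.9/10) + 10^(79.8/10) = 8.153e+08.
L_total = 10·log₁₀(8.153e+08) = 89.11 dB.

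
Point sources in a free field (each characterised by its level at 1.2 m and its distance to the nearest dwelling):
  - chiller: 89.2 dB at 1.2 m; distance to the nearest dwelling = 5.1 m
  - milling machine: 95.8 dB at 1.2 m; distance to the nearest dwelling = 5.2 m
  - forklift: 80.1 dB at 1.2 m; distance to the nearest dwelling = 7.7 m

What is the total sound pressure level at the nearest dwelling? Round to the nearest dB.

Apply inverse-square spreading to bring every level to the receiver, then sum 10^(L/10).
chiller: 89.2 − 20·log₁₀(5.1/1.2) = 89.2 − 12.57 = 76.63 dB.
milling machine: 95.8 − 20·log₁₀(5.2/1.2) = 95.8 − 12.74 = 83.06 dB.
forklift: 80.1 − 20·log₁₀(7.7/1.2) = 80.1 − 16.15 = 63.95 dB.
Σ 10^(L/10) = 2.510e+08 → L_total = 10·log₁₀(2.510e+08) = 84.00 dB.

84 dB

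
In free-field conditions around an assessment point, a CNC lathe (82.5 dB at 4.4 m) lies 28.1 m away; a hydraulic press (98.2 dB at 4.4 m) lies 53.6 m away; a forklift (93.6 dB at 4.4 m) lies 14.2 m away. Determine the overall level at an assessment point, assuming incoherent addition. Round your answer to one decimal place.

Propagate each source to the receiver with L = L_ref − 20·log₁₀(r/r_ref), then add intensities.
CNC lathe: 82.5 − 20·log₁₀(28.1/4.4) = 82.5 − 16.11 = 66.39 dB.
hydraulic press: 98.2 − 20·log₁₀(53.6/4.4) = 98.2 − 21.71 = 76.49 dB.
forklift: 93.6 − 20·log₁₀(14.2/4.4) = 93.6 − 10.18 = 83.42 dB.
Σ 10^(L/10) = 2.688e+08 → L_total = 10·log₁₀(2.688e+08) = 84.29 dB.

84.3 dB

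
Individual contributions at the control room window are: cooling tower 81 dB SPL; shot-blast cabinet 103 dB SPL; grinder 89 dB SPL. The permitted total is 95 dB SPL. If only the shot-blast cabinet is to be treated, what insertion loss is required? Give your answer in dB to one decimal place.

9.5 dB

Everything except the shot-blast cabinet sums to 10^(81/10) + 10^(89/10) = 9.202e+08 in linear terms, 89.64 dB SPL.
The limit corresponds to 10^(95/10) = 3.162e+09; subtracting the fixed part leaves 2.242e+09 for the shot-blast cabinet, i.e. 93.51 dB SPL.
Required insertion loss = 103 − 93.51 = 9.49 dB.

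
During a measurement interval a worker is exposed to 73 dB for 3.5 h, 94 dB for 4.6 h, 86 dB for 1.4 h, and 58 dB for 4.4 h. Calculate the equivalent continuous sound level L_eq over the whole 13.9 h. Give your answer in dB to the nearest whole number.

L_eq = 10·log₁₀[(1/T)·Σ tᵢ·10^(Lᵢ/10)] with T = 13.9 h.
Σ tᵢ·10^(Lᵢ/10) = 3.5·10^(73/10) + 4.6·10^(94/10) + 1.4·10^(86/10) + 4.4·10^(58/10) = 1.218e+10.
L_eq = 10·log₁₀(1.218e+10/13.9) = 89.43 dB.

89 dB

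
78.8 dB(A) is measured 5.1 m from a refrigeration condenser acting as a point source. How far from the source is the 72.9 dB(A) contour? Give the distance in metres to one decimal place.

10.1 m

For a point source L₁ − L₂ = 20·log₁₀(r₂/r₁), so r₂ = r₁·10^((L₁−L₂)/20).
r₂ = 5.1·10^((78.8−72.9)/20) = 5.1·10^(5.9/20) = 10.06 m.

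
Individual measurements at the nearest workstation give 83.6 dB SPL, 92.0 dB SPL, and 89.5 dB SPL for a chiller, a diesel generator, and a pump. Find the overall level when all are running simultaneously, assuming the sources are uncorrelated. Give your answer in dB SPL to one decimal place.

Incoherent sources combine by intensity addition: L_total = 10·log₁₀(Σ 10^(L_i/10)).
Σ 10^(L/10) = 10^(83.6/10) + 10^(92.0/10) + 10^(89.5/10) = 2.705e+09.
L_total = 10·log₁₀(2.705e+09) = 94.32 dB SPL.

94.3 dB SPL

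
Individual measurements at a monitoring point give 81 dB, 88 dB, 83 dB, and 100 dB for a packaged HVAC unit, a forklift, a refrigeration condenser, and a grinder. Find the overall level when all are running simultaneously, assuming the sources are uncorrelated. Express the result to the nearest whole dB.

100 dB

Incoherent sources combine by intensity addition: L_total = 10·log₁₀(Σ 10^(L_i/10)).
Σ 10^(L/10) = 10^(81/10) + 10^(88/10) + 10^(83/10) + 10^(100/10) = 1.096e+10.
L_total = 10·log₁₀(1.096e+10) = 100.40 dB.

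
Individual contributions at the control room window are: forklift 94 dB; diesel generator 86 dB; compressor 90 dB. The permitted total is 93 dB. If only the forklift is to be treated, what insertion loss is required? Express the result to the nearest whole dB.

6 dB

Fixed contribution from the other sources: Σ 10^(L/10) = 10^(86/10) + 10^(90/10) = 1.398e+09 (91.46 dB).
The limit corresponds to 10^(93/10) = 1.995e+09; subtracting the fixed part leaves 5.972e+08 for the forklift, i.e. 87.76 dB.
Required insertion loss = 94 − 87.76 = 6.24 dB.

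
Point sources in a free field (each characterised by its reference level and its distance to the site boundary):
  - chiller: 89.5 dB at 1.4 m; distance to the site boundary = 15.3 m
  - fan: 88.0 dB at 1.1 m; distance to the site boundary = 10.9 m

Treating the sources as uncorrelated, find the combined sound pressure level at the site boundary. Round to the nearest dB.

First find each source's level at the receiver (point-source: −20·log₁₀(r/r_ref)), then combine on an intensity basis.
chiller: 89.5 − 20·log₁₀(15.3/1.4) = 89.5 − 20.77 = 68.73 dB.
fan: 88.0 − 20·log₁₀(10.9/1.1) = 88.0 − 19.92 = 68.08 dB.
Σ 10^(L/10) = 1.389e+07 → L_total = 10·log₁₀(1.389e+07) = 71.43 dB.

71 dB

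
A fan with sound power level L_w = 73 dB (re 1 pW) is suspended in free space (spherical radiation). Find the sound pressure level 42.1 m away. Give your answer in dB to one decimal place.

L_p = L_w − 10·log₁₀(4π·r²) with r = 42.1 m.
4π·r² = 2.227e+04 m², 10·log₁₀ of that is 43.478 dB.
L_p = 73 − 43.478 = 29.52 dB.

29.5 dB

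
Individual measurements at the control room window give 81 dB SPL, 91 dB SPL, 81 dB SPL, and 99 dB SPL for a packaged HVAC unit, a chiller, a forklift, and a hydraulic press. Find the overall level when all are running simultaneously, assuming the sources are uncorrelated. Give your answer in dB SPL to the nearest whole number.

For uncorrelated sources the intensities add, so convert each level to linear form, sum, and take 10·log₁₀ of the total.
Σ 10^(L/10) = 10^(81/10) + 10^(91/10) + 10^(81/10) + 10^(99/10) = 9.454e+09.
L_total = 10·log₁₀(9.454e+09) = 99.76 dB SPL.

100 dB SPL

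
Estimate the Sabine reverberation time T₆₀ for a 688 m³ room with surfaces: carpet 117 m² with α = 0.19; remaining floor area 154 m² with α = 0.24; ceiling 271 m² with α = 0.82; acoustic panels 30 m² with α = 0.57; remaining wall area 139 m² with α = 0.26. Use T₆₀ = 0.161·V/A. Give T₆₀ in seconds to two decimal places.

0.33 s

A = Σ Sᵢαᵢ = 117·0.19 + 154·0.24 + 271·0.82 + 30·0.57 + 139·0.26 = 334.65 m².
T₆₀ = 0.161·V/A = 0.161·688/334.65 = 0.331 s.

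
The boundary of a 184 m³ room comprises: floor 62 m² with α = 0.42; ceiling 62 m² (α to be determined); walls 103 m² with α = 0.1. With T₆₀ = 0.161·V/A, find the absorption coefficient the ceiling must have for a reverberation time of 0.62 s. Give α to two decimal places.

From T₆₀ = 0.161·V/A, the target T₆₀ = 0.62 s needs A = 0.161·184/0.62 = 47.78 m².
Absorption from the other surfaces = 62·0.42 + 103·0.1 = 36.34 m², so the ceiling must supply 11.44 m² over 62 m².
α = 11.44/62 = 0.185.

0.18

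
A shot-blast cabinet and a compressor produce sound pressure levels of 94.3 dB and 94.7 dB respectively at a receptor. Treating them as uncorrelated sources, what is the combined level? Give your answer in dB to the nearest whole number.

98 dB

For uncorrelated sources the intensities add, so convert each level to linear form, sum, and take 10·log₁₀ of the total.
Σ 10^(L/10) = 10^(94.3/10) + 10^(94.7/10) = 5.643e+09.
L_total = 10·log₁₀(5.643e+09) = 97.51 dB.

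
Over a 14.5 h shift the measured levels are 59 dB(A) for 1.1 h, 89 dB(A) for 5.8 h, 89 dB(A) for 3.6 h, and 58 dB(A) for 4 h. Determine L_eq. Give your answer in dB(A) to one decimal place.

L_eq = 10·log₁₀[(1/T)·Σ tᵢ·10^(Lᵢ/10)] with T = 14.5 h.
Σ tᵢ·10^(Lᵢ/10) = 1.1·10^(59/10) + 5.8·10^(89/10) + 3.6·10^(89/10) + 4·10^(58/10) = 7.470e+09.
L_eq = 10·log₁₀(7.470e+09/14.5) = 87.12 dB(A).

87.1 dB(A)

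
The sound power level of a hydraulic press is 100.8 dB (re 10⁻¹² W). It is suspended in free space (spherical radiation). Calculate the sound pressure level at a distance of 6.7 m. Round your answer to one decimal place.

Free-field spherical radiation: L_p = L_w − 10·log₁₀(4π·r²), r = 6.7 m.
4π·r² = 564.1 m², 10·log₁₀ of that is 27.514 dB.
L_p = 100.8 − 27.514 = 73.29 dB.

73.3 dB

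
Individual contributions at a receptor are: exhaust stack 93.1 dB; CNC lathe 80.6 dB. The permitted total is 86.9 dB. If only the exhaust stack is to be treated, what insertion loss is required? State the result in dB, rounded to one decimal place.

Everything except the exhaust stack sums to 10^(80.6/10) = 1.148e+08 in linear terms, 80.60 dB.
The limit corresponds to 10^(86.9/10) = 4.898e+08; subtracting the fixed part leaves 3.750e+08 for the exhaust stack, i.e. 85.74 dB.
So the exhaust stack must be reduced from 93.1 to 85.74 dB: IL = 7.36 dB.

7.4 dB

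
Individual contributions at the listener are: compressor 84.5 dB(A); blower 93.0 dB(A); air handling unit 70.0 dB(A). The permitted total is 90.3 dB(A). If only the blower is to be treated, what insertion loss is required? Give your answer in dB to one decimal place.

The untreated sources together contribute 10^(84.5/10) + 10^(70.0/10) = 2.918e+08, i.e. 84.65 dB(A).
The limit corresponds to 10^(90.3/10) = 1.072e+09; subtracting the fixed part leaves 7.797e+08 for the blower, i.e. 88.92 dB(A).
So the blower must be reduced from 93.0 to 88.92 dB(A): IL = 4.08 dB.

4.1 dB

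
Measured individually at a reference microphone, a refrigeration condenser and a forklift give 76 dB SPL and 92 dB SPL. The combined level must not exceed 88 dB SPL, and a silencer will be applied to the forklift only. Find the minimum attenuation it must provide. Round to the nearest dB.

4 dB

Fixed contribution from the other source: Σ 10^(L/10) = 10^(76/10) = 3.981e+07 (76.00 dB SPL).
To meet 88 dB SPL overall, the treated forklift may contribute at most 10^(88/10) − 3.981e+07 = 5.911e+08, i.e. 87.72 dB SPL.
So the forklift must be reduced from 92 to 87.72 dB SPL: IL = 4.28 dB.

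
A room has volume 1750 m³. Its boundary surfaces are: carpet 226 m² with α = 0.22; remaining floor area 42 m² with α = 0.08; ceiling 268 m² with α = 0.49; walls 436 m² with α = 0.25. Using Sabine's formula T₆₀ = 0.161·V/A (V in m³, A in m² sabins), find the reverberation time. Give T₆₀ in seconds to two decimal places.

Total absorption A = 226·0.22 + 42·0.08 + 268·0.49 + 436·0.25 = 293.40 m² sabins.
T₆₀ = 0.161·V/A = 0.161·1750/293.40 = 0.960 s.

0.96 s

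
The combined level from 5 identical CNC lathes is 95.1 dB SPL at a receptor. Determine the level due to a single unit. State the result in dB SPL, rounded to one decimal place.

88.1 dB SPL

For N identical incoherent sources L_total = L₁ + 10·log₁₀ N, so L₁ = 95.1 − 10·log₁₀(5) = 95.1 − 6.990.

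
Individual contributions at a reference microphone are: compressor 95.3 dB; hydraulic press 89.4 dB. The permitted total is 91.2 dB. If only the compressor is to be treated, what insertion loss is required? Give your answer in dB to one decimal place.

8.8 dB

Fixed contribution from the other source: Σ 10^(L/10) = 10^(89.4/10) = 8.710e+08 (89.40 dB).
To meet 91.2 dB overall, the treated compressor may contribute at most 10^(91.2/10) − 8.710e+08 = 4.473e+08, i.e. 86.51 dB.
Required insertion loss = 95.3 − 86.51 = 8.79 dB.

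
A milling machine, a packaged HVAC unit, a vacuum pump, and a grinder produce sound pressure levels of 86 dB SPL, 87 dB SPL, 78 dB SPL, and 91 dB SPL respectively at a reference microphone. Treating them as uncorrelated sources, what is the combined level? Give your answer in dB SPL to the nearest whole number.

93 dB SPL

For uncorrelated sources the intensities add, so convert each level to linear form, sum, and take 10·log₁₀ of the total.
Σ 10^(L/10) = 10^(86/10) + 10^(87/10) + 10^(78/10) + 10^(91/10) = 2.221e+09.
L_total = 10·log₁₀(2.221e+09) = 93.47 dB SPL.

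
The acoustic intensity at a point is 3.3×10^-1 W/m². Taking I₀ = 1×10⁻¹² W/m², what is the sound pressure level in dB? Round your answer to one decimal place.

115.2 dB

L = 10·log₁₀(I/I₀) = 10·log₁₀(3.3×10^-1/10⁻¹²) = 10·log₁₀(3.3×10^11).
L = 10·(0.5185 + 11) = 115.19 dB.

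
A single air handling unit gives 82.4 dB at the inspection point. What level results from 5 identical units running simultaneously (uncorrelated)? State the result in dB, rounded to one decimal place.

N identical incoherent sources raise the level by 10·log₁₀ N.
L_total = 82.4 + 10·log₁₀(5) = 82.4 + 6.990 = 89.39 dB.

89.4 dB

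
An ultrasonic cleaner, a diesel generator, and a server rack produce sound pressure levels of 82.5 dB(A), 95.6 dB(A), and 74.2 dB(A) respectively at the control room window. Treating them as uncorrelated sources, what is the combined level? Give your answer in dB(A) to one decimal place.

95.8 dB(A)

Incoherent sources combine by intensity addition: L_total = 10·log₁₀(Σ 10^(L_i/10)).
Σ 10^(L/10) = 10^(82.5/10) + 10^(95.6/10) + 10^(74.2/10) = 3.835e+09.
L_total = 10·log₁₀(3.835e+09) = 95.84 dB(A).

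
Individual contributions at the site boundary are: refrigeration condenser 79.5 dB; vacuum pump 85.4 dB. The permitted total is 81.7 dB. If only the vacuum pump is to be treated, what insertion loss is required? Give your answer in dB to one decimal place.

Everything except the vacuum pump sums to 10^(79.5/10) = 8.913e+07 in linear terms, 79.50 dB.
The limit corresponds to 10^(81.7/10) = 1.479e+08; subtracting the fixed part leaves 5.879e+07 for the vacuum pump, i.e. 77.69 dB.
So the vacuum pump must be reduced from 85.4 to 77.69 dB: IL = 7.71 dB.

7.7 dB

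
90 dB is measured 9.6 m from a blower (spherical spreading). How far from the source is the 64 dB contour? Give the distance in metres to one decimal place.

Point-source spreading drops the level by 20·log₁₀(r₂/r₁); inverting, r₂/r₁ = 10^(ΔL/20).
r₂ = 9.6·10^((90−64)/20) = 9.6·10^(26.0/20) = 191.55 m.

191.5 m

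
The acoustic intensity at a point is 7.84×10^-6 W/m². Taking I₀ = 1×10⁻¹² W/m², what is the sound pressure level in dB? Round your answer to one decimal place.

68.9 dB

L = 10·log₁₀(I/I₀) = 10·log₁₀(7.84×10^-6/10⁻¹²) = 10·log₁₀(7.84×10^6).
L = 10·(0.8943 + 6) = 68.94 dB.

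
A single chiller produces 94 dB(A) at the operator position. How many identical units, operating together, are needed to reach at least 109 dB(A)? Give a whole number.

The shortfall is 109 − 94 = 15.0 dB, and N units add 10·log₁₀ N, so need 10·log₁₀ N ≥ 15.0.
N ≥ 10^(15.0/10) = 31.623, so N = 32.

32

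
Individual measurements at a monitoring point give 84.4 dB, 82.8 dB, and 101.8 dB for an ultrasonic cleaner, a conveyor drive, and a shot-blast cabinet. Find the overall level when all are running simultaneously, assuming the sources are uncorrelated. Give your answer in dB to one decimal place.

Incoherent sources combine by intensity addition: L_total = 10·log₁₀(Σ 10^(L_i/10)).
Σ 10^(L/10) = 10^(84.4/10) + 10^(82.8/10) + 10^(101.8/10) = 1.560e+10.
L_total = 10·log₁₀(1.560e+10) = 101.93 dB.

101.9 dB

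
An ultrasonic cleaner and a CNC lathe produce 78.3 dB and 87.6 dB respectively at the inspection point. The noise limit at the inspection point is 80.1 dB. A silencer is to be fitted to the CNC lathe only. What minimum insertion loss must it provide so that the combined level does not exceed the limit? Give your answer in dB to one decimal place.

Fixed contribution from the other source: Σ 10^(L/10) = 10^(78.3/10) = 6.761e+07 (78.30 dB).
The limit corresponds to 10^(80.1/10) = 1.023e+08; subtracting the fixed part leaves 3.472e+07 for the CNC lathe, i.e. 75.41 dB.
Required insertion loss = 87.6 − 75.41 = 12.19 dB.

12.2 dB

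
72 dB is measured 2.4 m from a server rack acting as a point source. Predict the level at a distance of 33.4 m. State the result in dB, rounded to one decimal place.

49.1 dB

Spherical spreading from a point source gives a 20·log₁₀(r₂/r₁) drop.
L₂ = 72 − 20·log₁₀(33.4/2.4) = 72 − 22.871 = 49.13 dB.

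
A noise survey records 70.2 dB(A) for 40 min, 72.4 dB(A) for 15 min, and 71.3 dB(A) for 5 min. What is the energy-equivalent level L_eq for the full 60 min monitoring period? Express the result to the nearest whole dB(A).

The energy average is taken in the linear domain: L_eq = 10·log₁₀[(Σ tᵢ·10^(Lᵢ/10))/T], T = 60 min.
Σ tᵢ·10^(Lᵢ/10) = 40·10^(70.2/10) + 15·10^(72.4/10) + 5·10^(71.3/10) = 7.470e+08.
L_eq = 10·log₁₀(7.470e+08/60) = 70.95 dB(A).

71 dB(A)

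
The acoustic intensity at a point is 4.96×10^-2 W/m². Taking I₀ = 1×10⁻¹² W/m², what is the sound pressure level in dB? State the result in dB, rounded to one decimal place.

107.0 dB

L = 10·log₁₀(I/I₀) = 10·log₁₀(4.96×10^-2/10⁻¹²) = 10·log₁₀(4.96×10^10).
L = 10·(0.6955 + 10) = 106.95 dB.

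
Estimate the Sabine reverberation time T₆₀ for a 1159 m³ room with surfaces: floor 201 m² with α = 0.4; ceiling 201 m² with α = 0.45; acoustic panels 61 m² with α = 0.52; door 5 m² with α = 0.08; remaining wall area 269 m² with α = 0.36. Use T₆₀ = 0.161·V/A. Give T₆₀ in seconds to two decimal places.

A = Σ Sᵢαᵢ = 201·0.4 + 201·0.45 + 61·0.52 + 5·0.08 + 269·0.36 = 299.81 m².
T₆₀ = 0.161·V/A = 0.161·1159/299.81 = 0.622 s.

0.62 s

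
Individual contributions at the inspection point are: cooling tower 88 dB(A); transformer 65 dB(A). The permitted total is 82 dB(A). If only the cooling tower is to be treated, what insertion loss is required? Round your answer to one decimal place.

6.1 dB

Fixed contribution from the other source: Σ 10^(L/10) = 10^(65/10) = 3.162e+06 (65.00 dB(A)).
To meet 82 dB(A) overall, the treated cooling tower may contribute at most 10^(82/10) − 3.162e+06 = 1.553e+08, i.e. 81.91 dB(A).
So the cooling tower must be reduced from 88 to 81.91 dB(A): IL = 6.09 dB.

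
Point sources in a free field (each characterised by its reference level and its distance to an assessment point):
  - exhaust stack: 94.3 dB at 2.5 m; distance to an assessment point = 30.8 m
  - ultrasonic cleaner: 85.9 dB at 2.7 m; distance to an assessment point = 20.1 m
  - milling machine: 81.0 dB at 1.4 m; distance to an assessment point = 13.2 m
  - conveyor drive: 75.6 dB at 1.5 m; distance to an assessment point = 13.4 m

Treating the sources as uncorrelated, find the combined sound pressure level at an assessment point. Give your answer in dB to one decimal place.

Apply inverse-square spreading to bring every level to the receiver, then sum 10^(L/10).
exhaust stack: 94.3 − 20·log₁₀(30.8/2.5) = 94.3 − 21.81 = 72.49 dB.
ultrasonic cleaner: 85.9 − 20·log₁₀(20.1/2.7) = 85.9 − 17.44 = 68.46 dB.
milling machine: 81.0 − 20·log₁₀(13.2/1.4) = 81.0 − 19.49 = 61.51 dB.
conveyor drive: 75.6 − 20·log₁₀(13.4/1.5) = 75.6 − 19.02 = 56.58 dB.
Σ 10^(L/10) = 2.662e+07 → L_total = 10·log₁₀(2.662e+07) = 74.25 dB.

74.3 dB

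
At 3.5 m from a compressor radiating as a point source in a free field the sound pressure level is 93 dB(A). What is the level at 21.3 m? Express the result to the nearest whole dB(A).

For a point source, L₂ = L₁ − 20·log₁₀(r₂/r₁).
L₂ = 93 − 20·log₁₀(21.3/3.5) = 93 − 15.686 = 77.31 dB(A).

77 dB(A)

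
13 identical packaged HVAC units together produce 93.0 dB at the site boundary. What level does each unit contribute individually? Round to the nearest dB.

82 dB

For N identical incoherent sources L_total = L₁ + 10·log₁₀ N, so L₁ = 93.0 − 10·log₁₀(13) = 93.0 − 11.139.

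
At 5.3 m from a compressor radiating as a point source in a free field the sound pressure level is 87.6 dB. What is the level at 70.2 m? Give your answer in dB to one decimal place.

65.2 dB

Point-source attenuation: ΔL = 20·log₁₀(r₂/r₁) = 20·log₁₀(70.2/5.3) = 22.441 dB.
L₂ = 87.6 − 20·log₁₀(70.2/5.3) = 87.6 − 22.441 = 65.16 dB.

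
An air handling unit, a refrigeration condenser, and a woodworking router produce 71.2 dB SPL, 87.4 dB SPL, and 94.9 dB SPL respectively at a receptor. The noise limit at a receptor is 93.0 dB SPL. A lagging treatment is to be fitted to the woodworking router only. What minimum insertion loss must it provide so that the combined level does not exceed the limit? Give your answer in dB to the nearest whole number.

3 dB

Everything except the woodworking router sums to 10^(71.2/10) + 10^(87.4/10) = 5.627e+08 in linear terms, 87.50 dB SPL.
To meet 93.0 dB SPL overall, the treated woodworking router may contribute at most 10^(93.0/10) − 5.627e+08 = 1.433e+09, i.e. 91.56 dB SPL.
Required insertion loss = 94.9 − 91.56 = 3.34 dB.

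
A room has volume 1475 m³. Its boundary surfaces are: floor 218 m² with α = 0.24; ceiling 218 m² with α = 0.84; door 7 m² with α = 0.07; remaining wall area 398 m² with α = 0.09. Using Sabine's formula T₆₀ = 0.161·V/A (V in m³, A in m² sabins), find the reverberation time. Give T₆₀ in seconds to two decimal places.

0.87 s

Total absorption A = 218·0.24 + 218·0.84 + 7·0.07 + 398·0.09 = 271.75 m² sabins.
T₆₀ = 0.161 × 1475 / 271.75 = 0.874 s.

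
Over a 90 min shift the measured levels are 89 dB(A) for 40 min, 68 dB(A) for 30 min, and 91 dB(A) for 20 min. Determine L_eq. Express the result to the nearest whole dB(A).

The energy average is taken in the linear domain: L_eq = 10·log₁₀[(Σ tᵢ·10^(Lᵢ/10))/T], T = 90 min.
Σ tᵢ·10^(Lᵢ/10) = 40·10^(89/10) + 30·10^(68/10) + 20·10^(91/10) = 5.714e+10.
L_eq = 10·log₁₀(5.714e+10/90) = 88.03 dB(A).

88 dB(A)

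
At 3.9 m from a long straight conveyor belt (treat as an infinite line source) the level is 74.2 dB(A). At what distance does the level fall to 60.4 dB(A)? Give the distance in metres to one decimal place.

93.6 m

The 13.8 dB drop corresponds to a distance ratio of 10^(13.8/10) for a line source.
r₂ = 3.9·10^((74.2−60.4)/10) = 3.9·10^(13.8/10) = 93.55 m.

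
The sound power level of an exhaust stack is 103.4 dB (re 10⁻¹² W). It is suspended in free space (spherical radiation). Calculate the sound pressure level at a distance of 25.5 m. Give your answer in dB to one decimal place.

L_p = L_w − 10·log₁₀(4π·r²) with r = 25.5 m.
4π·r² = 8171 m², 10·log₁₀ of that is 39.123 dB.
L_p = 103.4 − 39.123 = 64.28 dB.

64.3 dB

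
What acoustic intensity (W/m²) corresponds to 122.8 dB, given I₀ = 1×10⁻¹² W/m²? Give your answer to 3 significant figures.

I = I₀·10^(L/10) = 10⁻¹² × 10^(122.8/10) = 10^(0.280).

1.91 W/m²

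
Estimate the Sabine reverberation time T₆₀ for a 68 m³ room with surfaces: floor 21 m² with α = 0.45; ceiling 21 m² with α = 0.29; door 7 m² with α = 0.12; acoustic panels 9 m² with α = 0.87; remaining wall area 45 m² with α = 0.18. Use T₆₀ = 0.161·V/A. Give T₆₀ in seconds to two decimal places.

Summing Sᵢαᵢ: 21·0.45 + 21·0.29 + 7·0.12 + 9·0.87 + 45·0.18 = 32.31 m².
T₆₀ = 0.161 × 68 / 32.31 = 0.339 s.

0.34 s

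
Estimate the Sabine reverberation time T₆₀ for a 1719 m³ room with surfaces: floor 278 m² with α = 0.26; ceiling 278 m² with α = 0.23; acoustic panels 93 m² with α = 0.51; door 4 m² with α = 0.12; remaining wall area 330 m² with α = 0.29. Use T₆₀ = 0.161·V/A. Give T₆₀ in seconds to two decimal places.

0.99 s

A = Σ Sᵢαᵢ = 278·0.26 + 278·0.23 + 93·0.51 + 4·0.12 + 330·0.29 = 279.83 m².
T₆₀ = 0.161·V/A = 0.161·1719/279.83 = 0.989 s.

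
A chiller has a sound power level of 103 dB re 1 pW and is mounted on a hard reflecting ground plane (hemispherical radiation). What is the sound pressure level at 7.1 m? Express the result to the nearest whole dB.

78 dB

The power spreads over a hemisphere of area 2π·r², so L_p = L_w − 10·log₁₀(2π·r²).
2π·r² = 316.7 m², 10·log₁₀ of that is 25.007 dB.
L_p = 103 − 25.007 = 77.99 dB.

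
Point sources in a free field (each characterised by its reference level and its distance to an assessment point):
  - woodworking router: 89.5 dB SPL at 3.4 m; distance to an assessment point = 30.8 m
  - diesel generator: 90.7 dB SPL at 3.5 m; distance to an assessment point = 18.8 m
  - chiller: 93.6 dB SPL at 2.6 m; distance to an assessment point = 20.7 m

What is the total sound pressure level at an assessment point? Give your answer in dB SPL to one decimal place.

79.4 dB SPL

Apply inverse-square spreading to bring every level to the receiver, then sum 10^(L/10).
woodworking router: 89.5 − 20·log₁₀(30.8/3.4) = 89.5 − 19.14 = 70.36 dB SPL.
diesel generator: 90.7 − 20·log₁₀(18.8/3.5) = 90.7 − 14.60 = 76.10 dB SPL.
chiller: 93.6 − 20·log₁₀(20.7/2.6) = 93.6 − 18.02 = 75.58 dB SPL.
Σ 10^(L/10) = 8.772e+07 → L_total = 10·log₁₀(8.772e+07) = 79.43 dB SPL.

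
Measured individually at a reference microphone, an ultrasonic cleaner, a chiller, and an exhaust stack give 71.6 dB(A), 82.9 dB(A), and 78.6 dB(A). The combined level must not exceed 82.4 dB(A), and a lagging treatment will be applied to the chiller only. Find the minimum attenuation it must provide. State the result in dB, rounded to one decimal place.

Fixed contribution from the other sources: Σ 10^(L/10) = 10^(71.6/10) + 10^(78.6/10) = 8.690e+07 (79.39 dB(A)).
The limit corresponds to 10^(82.4/10) = 1.738e+08; subtracting the fixed part leaves 8.688e+07 for the chiller, i.e. 79.39 dB(A).
Required insertion loss = 82.9 − 79.39 = 3.51 dB.

3.5 dB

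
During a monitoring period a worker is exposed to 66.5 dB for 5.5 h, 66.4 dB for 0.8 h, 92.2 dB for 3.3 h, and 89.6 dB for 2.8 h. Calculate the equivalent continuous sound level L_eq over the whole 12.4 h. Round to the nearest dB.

88 dB

L_eq = 10·log₁₀[(1/T)·Σ tᵢ·10^(Lᵢ/10)] with T = 12.4 h.
Σ tᵢ·10^(Lᵢ/10) = 5.5·10^(66.5/10) + 0.8·10^(66.4/10) + 3.3·10^(92.2/10) + 2.8·10^(89.6/10) = 8.058e+09.
L_eq = 10·log₁₀(8.058e+09/12.4) = 88.13 dB.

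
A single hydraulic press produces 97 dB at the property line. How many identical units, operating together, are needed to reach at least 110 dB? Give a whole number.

20

The shortfall is 110 − 97 = 13.0 dB, and N units add 10·log₁₀ N, so need 10·log₁₀ N ≥ 13.0.
N ≥ 10^(13.0/10) = 19.953, so N = 20.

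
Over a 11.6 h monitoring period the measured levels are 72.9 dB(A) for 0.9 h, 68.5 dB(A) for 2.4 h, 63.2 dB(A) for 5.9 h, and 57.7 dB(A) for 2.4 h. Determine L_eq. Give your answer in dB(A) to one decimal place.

66.2 dB(A)

The energy average is taken in the linear domain: L_eq = 10·log₁₀[(Σ tᵢ·10^(Lᵢ/10))/T], T = 11.6 h.
Σ tᵢ·10^(Lᵢ/10) = 0.9·10^(72.9/10) + 2.4·10^(68.5/10) + 5.9·10^(63.2/10) + 2.4·10^(57.7/10) = 4.828e+07.
L_eq = 10·log₁₀(4.828e+07/11.6) = 66.19 dB(A).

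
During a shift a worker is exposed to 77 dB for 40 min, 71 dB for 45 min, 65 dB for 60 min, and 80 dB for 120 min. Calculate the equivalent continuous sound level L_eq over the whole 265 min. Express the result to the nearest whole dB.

The energy average is taken in the linear domain: L_eq = 10·log₁₀[(Σ tᵢ·10^(Lᵢ/10))/T], T = 265 min.
Σ tᵢ·10^(Lᵢ/10) = 40·10^(77/10) + 45·10^(71/10) + 60·10^(65/10) + 120·10^(80/10) = 1.476e+10.
L_eq = 10·log₁₀(1.476e+10/265) = 77.46 dB.

77 dB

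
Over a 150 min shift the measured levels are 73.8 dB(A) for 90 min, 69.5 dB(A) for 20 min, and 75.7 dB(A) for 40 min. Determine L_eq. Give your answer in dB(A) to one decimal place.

74.1 dB(A)

Weight each interval's intensity by its duration and average over T = 150 min:
Σ tᵢ·10^(Lᵢ/10) = 90·10^(73.8/10) + 20·10^(69.5/10) + 40·10^(75.7/10) = 3.823e+09.
L_eq = 10·log₁₀(3.823e+09/150) = 74.06 dB(A).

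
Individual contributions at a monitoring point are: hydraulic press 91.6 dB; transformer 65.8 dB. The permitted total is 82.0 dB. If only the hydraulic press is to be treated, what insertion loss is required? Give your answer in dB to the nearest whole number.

10 dB

The untreated sources together contribute 10^(65.8/10) = 3.802e+06, i.e. 65.80 dB.
The limit corresponds to 10^(82.0/10) = 1.585e+08; subtracting the fixed part leaves 1.547e+08 for the hydraulic press, i.e. 81.89 dB.
Required insertion loss = 91.6 − 81.89 = 9.71 dB.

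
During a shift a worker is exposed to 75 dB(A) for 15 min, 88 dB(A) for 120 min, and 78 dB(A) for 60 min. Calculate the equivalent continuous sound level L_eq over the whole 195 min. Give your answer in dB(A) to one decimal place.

L_eq = 10·log₁₀[(1/T)·Σ tᵢ·10^(Lᵢ/10)] with T = 195 min.
Σ tᵢ·10^(Lᵢ/10) = 15·10^(75/10) + 120·10^(88/10) + 60·10^(78/10) = 7.997e+10.
L_eq = 10·log₁₀(7.997e+10/195) = 86.13 dB(A).

86.1 dB(A)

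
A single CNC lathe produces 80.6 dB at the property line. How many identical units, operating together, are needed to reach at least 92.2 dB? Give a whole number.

N identical sources give L₁ + 10·log₁₀ N, so require 10·log₁₀ N ≥ 92.2 − 80.6 = 11.6 dB.
N ≥ 10^(11.6/10) = 14.454, so N = 15.

15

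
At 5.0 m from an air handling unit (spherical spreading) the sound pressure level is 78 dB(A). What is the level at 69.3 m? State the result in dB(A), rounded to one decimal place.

55.2 dB(A)

For a point source, L₂ = L₁ − 20·log₁₀(r₂/r₁).
L₂ = 78 − 20·log₁₀(69.3/5.0) = 78 − 22.835 = 55.16 dB(A).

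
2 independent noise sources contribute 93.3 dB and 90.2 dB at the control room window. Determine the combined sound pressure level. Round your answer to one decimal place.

For uncorrelated sources the intensities add, so convert each level to linear form, sum, and take 10·log₁₀ of the total.
Σ 10^(L/10) = 10^(93.3/10) + 10^(90.2/10) = 3.185e+09.
L_total = 10·log₁₀(3.185e+09) = 95.03 dB.

95.0 dB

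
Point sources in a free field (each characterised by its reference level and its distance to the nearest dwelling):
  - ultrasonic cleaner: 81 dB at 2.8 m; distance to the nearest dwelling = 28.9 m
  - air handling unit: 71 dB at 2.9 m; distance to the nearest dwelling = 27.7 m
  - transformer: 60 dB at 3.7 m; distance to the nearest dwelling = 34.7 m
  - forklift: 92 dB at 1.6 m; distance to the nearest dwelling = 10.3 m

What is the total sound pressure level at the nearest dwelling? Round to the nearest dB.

76 dB

First find each source's level at the receiver (point-source: −20·log₁₀(r/r_ref)), then combine on an intensity basis.
ultrasonic cleaner: 81 − 20·log₁₀(28.9/2.8) = 81 − 20.27 = 60.73 dB.
air handling unit: 71 − 20·log₁₀(27.7/2.9) = 71 − 19.60 = 51.40 dB.
transformer: 60 − 20·log₁₀(34.7/3.7) = 60 − 19.44 = 40.56 dB.
forklift: 92 − 20·log₁₀(10.3/1.6) = 92 − 16.17 = 75.83 dB.
Σ 10^(L/10) = 3.958e+07 → L_total = 10·log₁₀(3.958e+07) = 75.97 dB.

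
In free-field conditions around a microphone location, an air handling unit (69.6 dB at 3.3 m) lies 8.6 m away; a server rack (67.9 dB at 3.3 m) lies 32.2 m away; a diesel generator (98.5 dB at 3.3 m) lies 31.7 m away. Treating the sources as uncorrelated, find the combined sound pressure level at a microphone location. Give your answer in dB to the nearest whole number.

79 dB

First find each source's level at the receiver (point-source: −20·log₁₀(r/r_ref)), then combine on an intensity basis.
air handling unit: 69.6 − 20·log₁₀(8.6/3.3) = 69.6 − 8.32 = 61.28 dB.
server rack: 67.9 − 20·log₁₀(32.2/3.3) = 67.9 − 19.79 = 48.11 dB.
diesel generator: 98.5 − 20·log₁₀(31.7/3.3) = 98.5 − 19.65 = 78.85 dB.
Σ 10^(L/10) = 7.813e+07 → L_total = 10·log₁₀(7.813e+07) = 78.93 dB.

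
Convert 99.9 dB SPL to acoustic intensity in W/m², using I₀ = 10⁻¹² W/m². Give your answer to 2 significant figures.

0.0098 W/m²

I = I₀·10^(L/10) = 10⁻¹² × 10^(99.9/10) = 10^(-2.010).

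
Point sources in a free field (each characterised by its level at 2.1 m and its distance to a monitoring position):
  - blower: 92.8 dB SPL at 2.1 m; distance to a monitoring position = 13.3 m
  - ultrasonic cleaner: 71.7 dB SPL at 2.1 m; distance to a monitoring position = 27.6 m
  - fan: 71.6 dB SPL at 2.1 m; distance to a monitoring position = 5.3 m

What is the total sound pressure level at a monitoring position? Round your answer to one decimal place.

First find each source's level at the receiver (point-source: −20·log₁₀(r/r_ref)), then combine on an intensity basis.
blower: 92.8 − 20·log₁₀(13.3/2.1) = 92.8 − 16.03 = 76.77 dB SPL.
ultrasonic cleaner: 71.7 − 20·log₁₀(27.6/2.1) = 71.7 − 22.37 = 49.33 dB SPL.
fan: 71.6 − 20·log₁₀(5.3/2.1) = 71.6 − 8.04 = 63.56 dB SPL.
Σ 10^(L/10) = 4.986e+07 → L_total = 10·log₁₀(4.986e+07) = 76.98 dB SPL.

77.0 dB SPL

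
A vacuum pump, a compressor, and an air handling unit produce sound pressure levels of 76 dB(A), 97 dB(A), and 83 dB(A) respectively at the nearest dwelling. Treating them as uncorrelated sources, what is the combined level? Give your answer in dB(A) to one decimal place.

Incoherent sources combine by intensity addition: L_total = 10·log₁₀(Σ 10^(L_i/10)).
Σ 10^(L/10) = 10^(76/10) + 10^(97/10) + 10^(83/10) = 5.251e+09.
L_total = 10·log₁₀(5.251e+09) = 97.20 dB(A).

97.2 dB(A)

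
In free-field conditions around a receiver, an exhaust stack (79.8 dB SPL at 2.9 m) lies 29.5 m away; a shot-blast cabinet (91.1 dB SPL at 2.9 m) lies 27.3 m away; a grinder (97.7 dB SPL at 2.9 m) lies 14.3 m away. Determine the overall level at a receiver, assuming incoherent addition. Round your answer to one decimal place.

84.1 dB SPL

First find each source's level at the receiver (point-source: −20·log₁₀(r/r_ref)), then combine on an intensity basis.
exhaust stack: 79.8 − 20·log₁₀(29.5/2.9) = 79.8 − 20.15 = 59.65 dB SPL.
shot-blast cabinet: 91.1 − 20·log₁₀(27.3/2.9) = 91.1 − 19.48 = 71.62 dB SPL.
grinder: 97.7 − 20·log₁₀(14.3/2.9) = 97.7 − 13.86 = 83.84 dB SPL.
Σ 10^(L/10) = 2.576e+08 → L_total = 10·log₁₀(2.576e+08) = 84.11 dB SPL.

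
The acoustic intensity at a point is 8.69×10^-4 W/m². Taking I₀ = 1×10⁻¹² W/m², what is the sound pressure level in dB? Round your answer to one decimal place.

L = 10·log₁₀(I/I₀) = 10·log₁₀(8.69×10^-4/10⁻¹²) = 10·log₁₀(8.69×10^8).
L = 10·(0.9390 + 8) = 89.39 dB.

89.4 dB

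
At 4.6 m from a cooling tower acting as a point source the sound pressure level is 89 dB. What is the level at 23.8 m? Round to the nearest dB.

Point-source attenuation: ΔL = 20·log₁₀(r₂/r₁) = 20·log₁₀(23.8/4.6) = 14.276 dB.
L₂ = 89 − 20·log₁₀(23.8/4.6) = 89 − 14.276 = 74.72 dB.

75 dB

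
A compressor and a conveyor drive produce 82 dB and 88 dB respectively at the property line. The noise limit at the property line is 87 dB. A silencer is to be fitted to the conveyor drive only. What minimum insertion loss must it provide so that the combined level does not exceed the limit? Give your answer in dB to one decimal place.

Everything except the conveyor drive sums to 10^(82/10) = 1.585e+08 in linear terms, 82.00 dB.
To meet 87 dB overall, the treated conveyor drive may contribute at most 10^(87/10) − 1.585e+08 = 3.427e+08, i.e. 85.35 dB.
So the conveyor drive must be reduced from 88 to 85.35 dB: IL = 2.65 dB.

2.7 dB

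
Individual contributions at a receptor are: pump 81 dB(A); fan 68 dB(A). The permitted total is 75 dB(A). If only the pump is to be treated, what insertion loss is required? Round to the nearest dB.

7 dB

Everything except the pump sums to 10^(68/10) = 6.310e+06 in linear terms, 68.00 dB(A).
To meet 75 dB(A) overall, the treated pump may contribute at most 10^(75/10) − 6.310e+06 = 2.531e+07, i.e. 74.03 dB(A).
So the pump must be reduced from 81 to 74.03 dB(A): IL = 6.97 dB.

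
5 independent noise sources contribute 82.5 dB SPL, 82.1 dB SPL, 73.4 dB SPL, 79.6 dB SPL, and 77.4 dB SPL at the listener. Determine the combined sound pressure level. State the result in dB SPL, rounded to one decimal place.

For uncorrelated sources the intensities add, so convert each level to linear form, sum, and take 10·log₁₀ of the total.
Σ 10^(L/10) = 10^(82.5/10) + 10^(82.1/10) + 10^(73.4/10) + 10^(79.6/10) + 10^(77.4/10) = 5.080e+08.
L_total = 10·log₁₀(5.080e+08) = 87.06 dB SPL.

87.1 dB SPL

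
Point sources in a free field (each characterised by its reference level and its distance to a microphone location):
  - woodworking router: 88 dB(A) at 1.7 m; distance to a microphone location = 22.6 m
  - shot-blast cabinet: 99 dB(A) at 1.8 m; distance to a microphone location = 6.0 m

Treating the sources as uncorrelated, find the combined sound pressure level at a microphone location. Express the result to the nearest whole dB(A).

89 dB(A)

Apply inverse-square spreading to bring every level to the receiver, then sum 10^(L/10).
woodworking router: 88 − 20·log₁₀(22.6/1.7) = 88 − 22.47 = 65.53 dB(A).
shot-blast cabinet: 99 − 20·log₁₀(6.0/1.8) = 99 − 10.46 = 88.54 dB(A).
Σ 10^(L/10) = 7.185e+08 → L_total = 10·log₁₀(7.185e+08) = 88.56 dB(A).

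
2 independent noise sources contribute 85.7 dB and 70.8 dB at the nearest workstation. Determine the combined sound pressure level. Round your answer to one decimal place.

85.8 dB

Incoherent sources combine by intensity addition: L_total = 10·log₁₀(Σ 10^(L_i/10)).
Σ 10^(L/10) = 10^(85.7/10) + 10^(70.8/10) = 3.836e+08.
L_total = 10·log₁₀(3.836e+08) = 85.84 dB.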